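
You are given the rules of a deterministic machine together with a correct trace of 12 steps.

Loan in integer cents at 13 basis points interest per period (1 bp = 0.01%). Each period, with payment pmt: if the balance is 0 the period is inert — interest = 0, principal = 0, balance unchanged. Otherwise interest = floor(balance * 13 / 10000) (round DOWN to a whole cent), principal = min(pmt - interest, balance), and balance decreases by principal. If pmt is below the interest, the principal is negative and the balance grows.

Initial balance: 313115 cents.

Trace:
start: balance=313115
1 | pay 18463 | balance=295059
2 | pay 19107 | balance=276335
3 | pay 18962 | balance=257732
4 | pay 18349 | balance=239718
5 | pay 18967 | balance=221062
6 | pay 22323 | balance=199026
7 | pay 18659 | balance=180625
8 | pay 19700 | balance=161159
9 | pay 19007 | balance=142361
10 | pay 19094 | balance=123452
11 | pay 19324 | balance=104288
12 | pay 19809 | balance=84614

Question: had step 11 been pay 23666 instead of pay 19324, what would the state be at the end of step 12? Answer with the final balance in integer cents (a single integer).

(re-executing from step 11 with the substitution; state before step 11: balance=123452)
11 | pay 23666 | balance=99946
12 | pay 19809 | balance=80266

80266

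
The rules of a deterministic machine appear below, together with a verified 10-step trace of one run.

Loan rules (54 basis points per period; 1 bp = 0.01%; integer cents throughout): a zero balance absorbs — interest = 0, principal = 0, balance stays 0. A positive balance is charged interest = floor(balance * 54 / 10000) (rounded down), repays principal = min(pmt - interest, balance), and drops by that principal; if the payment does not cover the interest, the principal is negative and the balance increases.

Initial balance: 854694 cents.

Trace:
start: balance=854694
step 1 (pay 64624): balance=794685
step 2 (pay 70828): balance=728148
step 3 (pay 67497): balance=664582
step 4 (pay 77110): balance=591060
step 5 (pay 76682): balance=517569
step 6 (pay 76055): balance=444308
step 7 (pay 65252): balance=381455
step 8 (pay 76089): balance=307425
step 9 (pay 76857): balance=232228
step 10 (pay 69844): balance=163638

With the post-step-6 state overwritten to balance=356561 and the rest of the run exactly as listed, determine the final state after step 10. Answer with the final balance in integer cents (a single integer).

state after step 6 := balance=356561
step 7 (pay 65252): balance=293234
step 8 (pay 76089): balance=218728
step 9 (pay 76857): balance=143052
step 10 (pay 69844): balance=73980

73980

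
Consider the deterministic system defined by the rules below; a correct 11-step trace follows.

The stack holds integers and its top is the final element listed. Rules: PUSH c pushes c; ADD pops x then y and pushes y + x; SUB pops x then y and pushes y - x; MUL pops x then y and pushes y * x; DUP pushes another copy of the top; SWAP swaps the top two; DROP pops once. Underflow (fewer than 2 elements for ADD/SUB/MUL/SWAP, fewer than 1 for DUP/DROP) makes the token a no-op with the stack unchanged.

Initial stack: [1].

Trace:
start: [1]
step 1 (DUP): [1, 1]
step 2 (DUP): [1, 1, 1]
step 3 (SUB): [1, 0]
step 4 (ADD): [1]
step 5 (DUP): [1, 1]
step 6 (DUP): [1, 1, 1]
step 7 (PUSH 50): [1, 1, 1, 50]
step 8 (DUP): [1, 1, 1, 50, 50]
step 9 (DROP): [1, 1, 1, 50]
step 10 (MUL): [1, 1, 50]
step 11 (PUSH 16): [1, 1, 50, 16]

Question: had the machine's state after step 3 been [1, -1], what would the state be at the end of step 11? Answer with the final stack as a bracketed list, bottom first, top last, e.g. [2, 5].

state after step 3 := [1, -1]
step 4 (ADD): [0]
step 5 (DUP): [0, 0]
step 6 (DUP): [0, 0, 0]
step 7 (PUSH 50): [0, 0, 0, 50]
step 8 (DUP): [0, 0, 0, 50, 50]
step 9 (DROP): [0, 0, 0, 50]
step 10 (MUL): [0, 0, 0]
step 11 (PUSH 16): [0, 0, 0, 16]

[0, 0, 0, 16]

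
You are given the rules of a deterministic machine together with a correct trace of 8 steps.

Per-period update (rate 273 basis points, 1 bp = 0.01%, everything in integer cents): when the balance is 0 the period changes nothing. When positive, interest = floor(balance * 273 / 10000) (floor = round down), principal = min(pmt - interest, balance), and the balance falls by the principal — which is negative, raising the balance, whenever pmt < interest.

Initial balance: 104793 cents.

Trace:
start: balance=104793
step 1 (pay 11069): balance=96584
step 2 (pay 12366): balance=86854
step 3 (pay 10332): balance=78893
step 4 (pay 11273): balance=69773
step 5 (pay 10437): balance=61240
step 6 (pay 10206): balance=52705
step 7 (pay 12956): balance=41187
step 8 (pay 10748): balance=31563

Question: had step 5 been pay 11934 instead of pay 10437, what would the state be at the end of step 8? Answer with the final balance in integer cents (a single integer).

(re-executing from step 5 with the substitution; state before step 5: balance=69773)
step 5 (pay 11934): balance=59743
step 6 (pay 10206): balance=51167
step 7 (pay 12956): balance=39607
step 8 (pay 10748): balance=29940

29940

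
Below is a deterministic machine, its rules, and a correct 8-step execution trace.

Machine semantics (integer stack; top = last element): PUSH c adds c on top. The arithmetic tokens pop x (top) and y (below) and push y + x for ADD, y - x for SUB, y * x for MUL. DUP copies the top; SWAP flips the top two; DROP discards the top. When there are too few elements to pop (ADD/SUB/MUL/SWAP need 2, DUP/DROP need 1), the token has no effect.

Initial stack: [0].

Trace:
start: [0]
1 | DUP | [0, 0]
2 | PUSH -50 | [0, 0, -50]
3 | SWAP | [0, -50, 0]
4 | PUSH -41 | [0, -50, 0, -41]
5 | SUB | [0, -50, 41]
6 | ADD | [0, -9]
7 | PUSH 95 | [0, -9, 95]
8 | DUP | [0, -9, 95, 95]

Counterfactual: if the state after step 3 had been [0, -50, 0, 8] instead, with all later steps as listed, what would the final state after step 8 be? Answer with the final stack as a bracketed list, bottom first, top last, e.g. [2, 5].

state after step 3 := [0, -50, 0, 8]
4 | PUSH -41 | [0, -50, 0, 8, -41]
5 | SUB | [0, -50, 0, 49]
6 | ADD | [0, -50, 49]
7 | PUSH 95 | [0, -50, 49, 95]
8 | DUP | [0, -50, 49, 95, 95]

[0, -50, 49, 95, 95]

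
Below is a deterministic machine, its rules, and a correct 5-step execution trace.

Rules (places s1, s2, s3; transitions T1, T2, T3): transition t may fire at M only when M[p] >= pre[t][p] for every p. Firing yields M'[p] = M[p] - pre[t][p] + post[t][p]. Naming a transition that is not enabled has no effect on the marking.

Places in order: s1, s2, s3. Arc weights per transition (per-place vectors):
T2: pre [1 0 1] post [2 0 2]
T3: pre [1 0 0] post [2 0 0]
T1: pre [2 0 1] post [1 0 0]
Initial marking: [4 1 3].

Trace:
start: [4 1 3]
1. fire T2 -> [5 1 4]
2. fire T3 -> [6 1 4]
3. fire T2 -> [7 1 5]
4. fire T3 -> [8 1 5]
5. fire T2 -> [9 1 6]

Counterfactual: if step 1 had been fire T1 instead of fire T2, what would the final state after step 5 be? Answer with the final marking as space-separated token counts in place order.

(re-executing from step 1 with the substitution; state before step 1: [4 1 3])
1. fire T1 -> [3 1 2]
2. fire T3 -> [4 1 2]
3. fire T2 -> [5 1 3]
4. fire T3 -> [6 1 3]
5. fire T2 -> [7 1 4]

7 1 4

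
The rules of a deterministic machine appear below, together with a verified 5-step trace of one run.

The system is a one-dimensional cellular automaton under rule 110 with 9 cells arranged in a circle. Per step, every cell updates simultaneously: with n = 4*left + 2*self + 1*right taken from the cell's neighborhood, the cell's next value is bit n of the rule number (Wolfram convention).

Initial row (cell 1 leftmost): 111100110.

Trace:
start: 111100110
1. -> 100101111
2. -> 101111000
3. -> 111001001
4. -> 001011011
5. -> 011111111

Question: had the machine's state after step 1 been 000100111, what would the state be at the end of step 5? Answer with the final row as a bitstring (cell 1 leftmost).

010000011

state after step 1 := 000100111
2. -> 001101101
3. -> 011111111
4. -> 110000001
5. -> 010000011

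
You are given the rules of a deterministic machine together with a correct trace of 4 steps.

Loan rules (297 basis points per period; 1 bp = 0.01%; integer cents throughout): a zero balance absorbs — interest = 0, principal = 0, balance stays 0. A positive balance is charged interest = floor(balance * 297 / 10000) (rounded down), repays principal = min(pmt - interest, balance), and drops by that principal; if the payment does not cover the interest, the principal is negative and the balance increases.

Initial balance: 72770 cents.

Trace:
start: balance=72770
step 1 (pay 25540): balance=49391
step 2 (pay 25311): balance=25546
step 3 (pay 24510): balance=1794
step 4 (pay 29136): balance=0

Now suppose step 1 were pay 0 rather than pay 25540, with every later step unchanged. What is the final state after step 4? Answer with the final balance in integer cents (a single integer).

(re-executing from step 1 with the substitution; state before step 1: balance=72770)
step 1 (pay 0): balance=74931
step 2 (pay 25311): balance=51845
step 3 (pay 24510): balance=28874
step 4 (pay 29136): balance=595

595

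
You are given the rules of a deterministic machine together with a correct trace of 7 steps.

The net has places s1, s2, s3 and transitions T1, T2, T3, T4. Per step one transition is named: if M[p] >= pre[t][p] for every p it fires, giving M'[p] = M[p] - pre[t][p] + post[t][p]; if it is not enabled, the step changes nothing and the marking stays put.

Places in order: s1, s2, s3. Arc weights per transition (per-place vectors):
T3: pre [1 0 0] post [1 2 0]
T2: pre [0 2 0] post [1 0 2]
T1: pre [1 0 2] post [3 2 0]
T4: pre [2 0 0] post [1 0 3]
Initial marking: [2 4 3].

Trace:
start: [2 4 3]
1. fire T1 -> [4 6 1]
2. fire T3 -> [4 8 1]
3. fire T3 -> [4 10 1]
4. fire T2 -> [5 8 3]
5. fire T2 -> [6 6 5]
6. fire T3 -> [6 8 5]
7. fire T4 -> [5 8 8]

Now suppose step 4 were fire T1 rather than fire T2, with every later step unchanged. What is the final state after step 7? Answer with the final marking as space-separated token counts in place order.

(re-executing from step 4 with the substitution; state before step 4: [4 10 1])
4. fire T1 -> [4 10 1]
5. fire T2 -> [5 8 3]
6. fire T3 -> [5 10 3]
7. fire T4 -> [4 10 6]

4 10 6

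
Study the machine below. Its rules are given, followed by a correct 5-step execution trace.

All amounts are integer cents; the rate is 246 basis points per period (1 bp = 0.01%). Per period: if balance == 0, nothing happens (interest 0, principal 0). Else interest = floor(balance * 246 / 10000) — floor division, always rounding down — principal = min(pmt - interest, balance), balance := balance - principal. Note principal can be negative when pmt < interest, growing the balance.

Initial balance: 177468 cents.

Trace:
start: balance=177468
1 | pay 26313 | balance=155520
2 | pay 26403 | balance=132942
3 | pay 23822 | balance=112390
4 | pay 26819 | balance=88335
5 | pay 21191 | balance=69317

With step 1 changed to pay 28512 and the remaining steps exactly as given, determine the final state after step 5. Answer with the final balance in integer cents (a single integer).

(re-executing from step 1 with the substitution; state before step 1: balance=177468)
1 | pay 28512 | balance=153321
2 | pay 26403 | balance=130689
3 | pay 23822 | balance=110081
4 | pay 26819 | balance=85969
5 | pay 21191 | balance=66892

66892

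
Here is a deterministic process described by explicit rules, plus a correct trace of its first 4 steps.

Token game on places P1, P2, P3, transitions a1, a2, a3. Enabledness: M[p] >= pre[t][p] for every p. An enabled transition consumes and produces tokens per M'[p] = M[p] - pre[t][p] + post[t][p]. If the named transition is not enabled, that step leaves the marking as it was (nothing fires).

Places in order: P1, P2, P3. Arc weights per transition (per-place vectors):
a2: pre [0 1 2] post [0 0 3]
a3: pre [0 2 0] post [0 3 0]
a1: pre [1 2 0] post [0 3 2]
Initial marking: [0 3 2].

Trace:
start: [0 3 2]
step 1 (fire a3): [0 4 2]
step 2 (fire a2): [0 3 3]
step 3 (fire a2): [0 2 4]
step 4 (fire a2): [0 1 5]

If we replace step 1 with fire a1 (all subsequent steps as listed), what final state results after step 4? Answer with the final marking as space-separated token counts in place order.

0 0 5

(re-executing from step 1 with the substitution; state before step 1: [0 3 2])
step 1 (fire a1): [0 3 2]
step 2 (fire a2): [0 2 3]
step 3 (fire a2): [0 1 4]
step 4 (fire a2): [0 0 5]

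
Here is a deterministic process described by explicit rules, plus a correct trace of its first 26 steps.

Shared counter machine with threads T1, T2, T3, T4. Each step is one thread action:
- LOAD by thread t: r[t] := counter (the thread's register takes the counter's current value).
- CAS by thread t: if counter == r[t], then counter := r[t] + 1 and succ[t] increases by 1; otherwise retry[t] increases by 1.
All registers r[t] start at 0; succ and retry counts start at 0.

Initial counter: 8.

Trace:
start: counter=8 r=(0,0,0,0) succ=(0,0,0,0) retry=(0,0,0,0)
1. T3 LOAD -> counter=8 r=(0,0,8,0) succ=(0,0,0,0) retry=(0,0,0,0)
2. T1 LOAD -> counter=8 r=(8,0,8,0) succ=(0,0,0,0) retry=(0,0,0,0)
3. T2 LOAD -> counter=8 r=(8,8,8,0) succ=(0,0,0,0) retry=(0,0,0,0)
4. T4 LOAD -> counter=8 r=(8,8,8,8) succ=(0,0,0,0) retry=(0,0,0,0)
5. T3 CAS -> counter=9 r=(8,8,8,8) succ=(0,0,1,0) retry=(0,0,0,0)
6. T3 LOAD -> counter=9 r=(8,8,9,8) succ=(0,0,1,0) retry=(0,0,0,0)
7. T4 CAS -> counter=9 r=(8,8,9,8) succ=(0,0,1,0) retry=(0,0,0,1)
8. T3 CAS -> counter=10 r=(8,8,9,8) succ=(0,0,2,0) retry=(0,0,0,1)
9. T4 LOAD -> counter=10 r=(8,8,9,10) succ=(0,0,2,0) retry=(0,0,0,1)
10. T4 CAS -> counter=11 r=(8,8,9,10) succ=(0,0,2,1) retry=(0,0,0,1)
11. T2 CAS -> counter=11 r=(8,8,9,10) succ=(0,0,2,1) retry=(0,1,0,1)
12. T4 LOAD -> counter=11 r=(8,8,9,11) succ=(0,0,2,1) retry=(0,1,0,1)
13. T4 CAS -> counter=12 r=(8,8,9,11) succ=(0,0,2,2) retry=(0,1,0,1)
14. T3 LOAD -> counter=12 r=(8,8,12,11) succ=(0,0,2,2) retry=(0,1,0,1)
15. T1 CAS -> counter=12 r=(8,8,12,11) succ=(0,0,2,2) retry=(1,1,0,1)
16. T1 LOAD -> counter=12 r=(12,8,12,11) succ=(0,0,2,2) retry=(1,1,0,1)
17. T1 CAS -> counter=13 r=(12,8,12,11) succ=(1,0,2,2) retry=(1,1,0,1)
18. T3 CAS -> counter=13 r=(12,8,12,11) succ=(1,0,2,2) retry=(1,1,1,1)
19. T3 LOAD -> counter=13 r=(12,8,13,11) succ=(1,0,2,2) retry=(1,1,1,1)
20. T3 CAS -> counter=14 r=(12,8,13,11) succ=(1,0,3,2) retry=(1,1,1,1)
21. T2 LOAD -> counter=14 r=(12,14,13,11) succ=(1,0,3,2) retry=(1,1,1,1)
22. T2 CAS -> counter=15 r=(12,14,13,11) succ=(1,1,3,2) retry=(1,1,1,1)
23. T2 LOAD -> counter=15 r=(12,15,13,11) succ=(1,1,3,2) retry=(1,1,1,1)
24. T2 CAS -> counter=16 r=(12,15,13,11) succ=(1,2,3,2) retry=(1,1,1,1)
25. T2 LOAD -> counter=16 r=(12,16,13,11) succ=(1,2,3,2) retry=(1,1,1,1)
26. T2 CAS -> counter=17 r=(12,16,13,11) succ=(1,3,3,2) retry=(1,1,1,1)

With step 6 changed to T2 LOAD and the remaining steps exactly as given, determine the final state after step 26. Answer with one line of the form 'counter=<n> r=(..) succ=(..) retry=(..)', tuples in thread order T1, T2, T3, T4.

(re-executing from step 6 with the substitution; state before step 6: counter=9 r=(8,8,8,8) succ=(0,0,1,0) retry=(0,0,0,0))
6. T2 LOAD -> counter=9 r=(8,9,8,8) succ=(0,0,1,0) retry=(0,0,0,0)
7. T4 CAS -> counter=9 r=(8,9,8,8) succ=(0,0,1,0) retry=(0,0,0,1)
8. T3 CAS -> counter=9 r=(8,9,8,8) succ=(0,0,1,0) retry=(0,0,1,1)
9. T4 LOAD -> counter=9 r=(8,9,8,9) succ=(0,0,1,0) retry=(0,0,1,1)
10. T4 CAS -> counter=10 r=(8,9,8,9) succ=(0,0,1,1) retry=(0,0,1,1)
11. T2 CAS -> counter=10 r=(8,9,8,9) succ=(0,0,1,1) retry=(0,1,1,1)
12. T4 LOAD -> counter=10 r=(8,9,8,10) succ=(0,0,1,1) retry=(0,1,1,1)
13. T4 CAS -> counter=11 r=(8,9,8,10) succ=(0,0,1,2) retry=(0,1,1,1)
14. T3 LOAD -> counter=11 r=(8,9,11,10) succ=(0,0,1,2) retry=(0,1,1,1)
15. T1 CAS -> counter=11 r=(8,9,11,10) succ=(0,0,1,2) retry=(1,1,1,1)
16. T1 LOAD -> counter=11 r=(11,9,11,10) succ=(0,0,1,2) retry=(1,1,1,1)
17. T1 CAS -> counter=12 r=(11,9,11,10) succ=(1,0,1,2) retry=(1,1,1,1)
18. T3 CAS -> counter=12 r=(11,9,11,10) succ=(1,0,1,2) retry=(1,1,2,1)
19. T3 LOAD -> counter=12 r=(11,9,12,10) succ=(1,0,1,2) retry=(1,1,2,1)
20. T3 CAS -> counter=13 r=(11,9,12,10) succ=(1,0,2,2) retry=(1,1,2,1)
21. T2 LOAD -> counter=13 r=(11,13,12,10) succ=(1,0,2,2) retry=(1,1,2,1)
22. T2 CAS -> counter=14 r=(11,13,12,10) succ=(1,1,2,2) retry=(1,1,2,1)
23. T2 LOAD -> counter=14 r=(11,14,12,10) succ=(1,1,2,2) retry=(1,1,2,1)
24. T2 CAS -> counter=15 r=(11,14,12,10) succ=(1,2,2,2) retry=(1,1,2,1)
25. T2 LOAD -> counter=15 r=(11,15,12,10) succ=(1,2,2,2) retry=(1,1,2,1)
26. T2 CAS -> counter=16 r=(11,15,12,10) succ=(1,3,2,2) retry=(1,1,2,1)

counter=16 r=(11,15,12,10) succ=(1,3,2,2) retry=(1,1,2,1)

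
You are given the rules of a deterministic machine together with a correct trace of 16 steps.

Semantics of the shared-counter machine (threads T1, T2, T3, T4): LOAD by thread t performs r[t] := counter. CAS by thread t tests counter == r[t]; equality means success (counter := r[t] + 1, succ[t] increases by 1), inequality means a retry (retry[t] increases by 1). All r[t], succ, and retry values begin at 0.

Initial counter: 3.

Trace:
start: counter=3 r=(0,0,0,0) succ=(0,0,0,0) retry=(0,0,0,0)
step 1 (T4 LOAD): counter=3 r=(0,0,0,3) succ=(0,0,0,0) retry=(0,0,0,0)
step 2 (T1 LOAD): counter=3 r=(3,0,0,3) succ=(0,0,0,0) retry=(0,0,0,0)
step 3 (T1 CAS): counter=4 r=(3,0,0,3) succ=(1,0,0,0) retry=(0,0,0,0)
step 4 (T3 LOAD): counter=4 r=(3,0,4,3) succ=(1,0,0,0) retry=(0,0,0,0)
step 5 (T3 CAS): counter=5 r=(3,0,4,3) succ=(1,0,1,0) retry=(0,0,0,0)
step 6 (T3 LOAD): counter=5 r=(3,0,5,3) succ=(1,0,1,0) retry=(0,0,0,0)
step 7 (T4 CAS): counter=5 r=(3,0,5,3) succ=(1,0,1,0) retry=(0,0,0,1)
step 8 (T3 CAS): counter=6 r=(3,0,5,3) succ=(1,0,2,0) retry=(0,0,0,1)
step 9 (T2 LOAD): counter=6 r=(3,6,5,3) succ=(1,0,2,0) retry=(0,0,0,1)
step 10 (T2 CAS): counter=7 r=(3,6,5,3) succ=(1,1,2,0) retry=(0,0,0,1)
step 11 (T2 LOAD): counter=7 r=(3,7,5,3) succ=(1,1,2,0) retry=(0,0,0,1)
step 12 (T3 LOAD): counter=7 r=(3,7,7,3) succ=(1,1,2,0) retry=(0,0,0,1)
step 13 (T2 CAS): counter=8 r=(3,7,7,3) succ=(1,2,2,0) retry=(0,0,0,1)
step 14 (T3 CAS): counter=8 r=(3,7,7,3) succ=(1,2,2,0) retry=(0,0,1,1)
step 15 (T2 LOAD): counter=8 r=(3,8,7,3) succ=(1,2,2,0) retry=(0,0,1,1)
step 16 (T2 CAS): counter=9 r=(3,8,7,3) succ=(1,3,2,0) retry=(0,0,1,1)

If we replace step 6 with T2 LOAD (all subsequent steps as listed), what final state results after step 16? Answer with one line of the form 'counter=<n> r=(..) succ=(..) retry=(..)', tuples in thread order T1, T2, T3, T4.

(re-executing from step 6 with the substitution; state before step 6: counter=5 r=(3,0,4,3) succ=(1,0,1,0) retry=(0,0,0,0))
step 6 (T2 LOAD): counter=5 r=(3,5,4,3) succ=(1,0,1,0) retry=(0,0,0,0)
step 7 (T4 CAS): counter=5 r=(3,5,4,3) succ=(1,0,1,0) retry=(0,0,0,1)
step 8 (T3 CAS): counter=5 r=(3,5,4,3) succ=(1,0,1,0) retry=(0,0,1,1)
step 9 (T2 LOAD): counter=5 r=(3,5,4,3) succ=(1,0,1,0) retry=(0,0,1,1)
step 10 (T2 CAS): counter=6 r=(3,5,4,3) succ=(1,1,1,0) retry=(0,0,1,1)
step 11 (T2 LOAD): counter=6 r=(3,6,4,3) succ=(1,1,1,0) retry=(0,0,1,1)
step 12 (T3 LOAD): counter=6 r=(3,6,6,3) succ=(1,1,1,0) retry=(0,0,1,1)
step 13 (T2 CAS): counter=7 r=(3,6,6,3) succ=(1,2,1,0) retry=(0,0,1,1)
step 14 (T3 CAS): counter=7 r=(3,6,6,3) succ=(1,2,1,0) retry=(0,0,2,1)
step 15 (T2 LOAD): counter=7 r=(3,7,6,3) succ=(1,2,1,0) retry=(0,0,2,1)
step 16 (T2 CAS): counter=8 r=(3,7,6,3) succ=(1,3,1,0) retry=(0,0,2,1)

counter=8 r=(3,7,6,3) succ=(1,3,1,0) retry=(0,0,2,1)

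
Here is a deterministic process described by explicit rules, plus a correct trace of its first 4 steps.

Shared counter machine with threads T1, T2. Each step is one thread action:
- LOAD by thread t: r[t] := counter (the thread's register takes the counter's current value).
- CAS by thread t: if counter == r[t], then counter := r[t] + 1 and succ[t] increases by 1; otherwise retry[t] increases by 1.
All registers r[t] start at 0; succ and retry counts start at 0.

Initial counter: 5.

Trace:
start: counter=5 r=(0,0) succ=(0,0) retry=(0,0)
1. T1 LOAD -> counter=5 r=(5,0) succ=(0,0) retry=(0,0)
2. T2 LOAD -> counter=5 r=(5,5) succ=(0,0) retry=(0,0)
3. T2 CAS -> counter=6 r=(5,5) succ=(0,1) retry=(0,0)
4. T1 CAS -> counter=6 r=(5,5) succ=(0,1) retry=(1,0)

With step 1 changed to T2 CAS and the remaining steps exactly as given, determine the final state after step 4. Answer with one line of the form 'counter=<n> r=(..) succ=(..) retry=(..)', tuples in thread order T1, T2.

(re-executing from step 1 with the substitution; state before step 1: counter=5 r=(0,0) succ=(0,0) retry=(0,0))
1. T2 CAS -> counter=5 r=(0,0) succ=(0,0) retry=(0,1)
2. T2 LOAD -> counter=5 r=(0,5) succ=(0,0) retry=(0,1)
3. T2 CAS -> counter=6 r=(0,5) succ=(0,1) retry=(0,1)
4. T1 CAS -> counter=6 r=(0,5) succ=(0,1) retry=(1,1)

counter=6 r=(0,5) succ=(0,1) retry=(1,1)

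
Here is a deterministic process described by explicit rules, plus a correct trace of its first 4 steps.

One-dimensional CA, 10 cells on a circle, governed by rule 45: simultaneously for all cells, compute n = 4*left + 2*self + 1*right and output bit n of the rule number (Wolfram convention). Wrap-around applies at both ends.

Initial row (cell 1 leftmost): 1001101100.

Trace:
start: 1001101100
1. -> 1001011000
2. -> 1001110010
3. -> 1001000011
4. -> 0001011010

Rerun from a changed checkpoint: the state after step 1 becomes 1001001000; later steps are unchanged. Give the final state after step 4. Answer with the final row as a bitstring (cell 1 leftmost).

state after step 1 := 1001001000
2. -> 1001001010
3. -> 1001001111
4. -> 0001001000

0001001000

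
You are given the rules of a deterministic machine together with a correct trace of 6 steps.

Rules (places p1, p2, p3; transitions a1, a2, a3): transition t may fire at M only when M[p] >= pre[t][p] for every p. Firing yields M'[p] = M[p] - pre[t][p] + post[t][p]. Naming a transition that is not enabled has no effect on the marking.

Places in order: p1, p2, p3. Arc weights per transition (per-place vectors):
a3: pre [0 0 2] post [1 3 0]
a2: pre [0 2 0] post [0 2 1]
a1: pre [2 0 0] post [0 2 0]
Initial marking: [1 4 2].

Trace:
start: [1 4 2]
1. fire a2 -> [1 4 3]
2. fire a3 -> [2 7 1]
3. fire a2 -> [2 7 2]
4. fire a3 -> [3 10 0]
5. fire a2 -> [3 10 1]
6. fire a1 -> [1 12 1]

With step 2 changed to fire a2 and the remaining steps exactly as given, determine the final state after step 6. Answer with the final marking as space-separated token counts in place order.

0 9 4

(re-executing from step 2 with the substitution; state before step 2: [1 4 3])
2. fire a2 -> [1 4 4]
3. fire a2 -> [1 4 5]
4. fire a3 -> [2 7 3]
5. fire a2 -> [2 7 4]
6. fire a1 -> [0 9 4]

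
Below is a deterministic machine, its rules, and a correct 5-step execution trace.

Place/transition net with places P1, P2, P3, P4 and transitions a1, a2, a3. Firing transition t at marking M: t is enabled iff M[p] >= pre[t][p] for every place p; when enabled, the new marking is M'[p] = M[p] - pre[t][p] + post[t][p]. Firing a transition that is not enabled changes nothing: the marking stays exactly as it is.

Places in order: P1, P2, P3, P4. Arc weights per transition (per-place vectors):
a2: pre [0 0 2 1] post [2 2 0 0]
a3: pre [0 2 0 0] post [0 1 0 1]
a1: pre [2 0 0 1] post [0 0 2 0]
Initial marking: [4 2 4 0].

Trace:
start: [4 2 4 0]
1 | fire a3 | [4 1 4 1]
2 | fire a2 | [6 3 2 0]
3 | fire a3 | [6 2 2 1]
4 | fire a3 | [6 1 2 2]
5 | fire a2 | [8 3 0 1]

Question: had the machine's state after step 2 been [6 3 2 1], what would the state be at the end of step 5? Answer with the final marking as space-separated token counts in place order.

state after step 2 := [6 3 2 1]
3 | fire a3 | [6 2 2 2]
4 | fire a3 | [6 1 2 3]
5 | fire a2 | [8 3 0 2]

8 3 0 2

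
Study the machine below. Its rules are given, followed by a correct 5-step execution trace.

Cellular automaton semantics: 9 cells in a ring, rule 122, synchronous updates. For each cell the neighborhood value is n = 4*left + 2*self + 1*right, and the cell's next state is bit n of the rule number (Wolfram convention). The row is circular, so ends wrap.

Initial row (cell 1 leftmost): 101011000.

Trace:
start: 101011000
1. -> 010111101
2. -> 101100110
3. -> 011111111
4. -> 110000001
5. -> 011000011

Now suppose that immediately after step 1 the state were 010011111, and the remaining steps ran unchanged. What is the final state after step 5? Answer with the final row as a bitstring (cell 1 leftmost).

state after step 1 := 010011111
2. -> 101110001
3. -> 111011011
4. -> 001111110
5. -> 011000011

011000011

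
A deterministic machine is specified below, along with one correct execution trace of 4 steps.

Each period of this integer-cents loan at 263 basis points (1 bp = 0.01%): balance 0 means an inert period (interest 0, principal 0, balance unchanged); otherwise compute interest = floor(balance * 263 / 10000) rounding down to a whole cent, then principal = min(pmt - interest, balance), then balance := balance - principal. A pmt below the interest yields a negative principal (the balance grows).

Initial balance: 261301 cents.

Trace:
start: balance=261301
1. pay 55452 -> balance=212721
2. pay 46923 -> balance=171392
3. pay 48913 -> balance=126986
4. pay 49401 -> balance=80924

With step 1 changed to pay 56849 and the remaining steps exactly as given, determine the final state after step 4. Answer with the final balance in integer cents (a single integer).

(re-executing from step 1 with the substitution; state before step 1: balance=261301)
1. pay 56849 -> balance=211324
2. pay 46923 -> balance=169958
3. pay 48913 -> balance=125514
4. pay 49401 -> balance=79414

79414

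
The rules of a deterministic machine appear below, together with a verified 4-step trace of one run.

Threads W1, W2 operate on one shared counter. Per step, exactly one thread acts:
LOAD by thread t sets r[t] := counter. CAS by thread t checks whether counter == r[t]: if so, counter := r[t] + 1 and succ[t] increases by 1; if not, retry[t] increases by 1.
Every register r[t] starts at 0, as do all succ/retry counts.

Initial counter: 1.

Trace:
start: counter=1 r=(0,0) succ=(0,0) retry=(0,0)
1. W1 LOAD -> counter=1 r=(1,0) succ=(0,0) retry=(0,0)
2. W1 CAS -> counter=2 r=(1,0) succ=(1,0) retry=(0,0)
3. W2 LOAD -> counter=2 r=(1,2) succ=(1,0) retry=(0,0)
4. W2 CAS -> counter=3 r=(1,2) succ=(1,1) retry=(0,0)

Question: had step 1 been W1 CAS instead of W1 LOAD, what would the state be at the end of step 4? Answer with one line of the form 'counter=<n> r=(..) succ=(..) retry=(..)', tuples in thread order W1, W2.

counter=2 r=(0,1) succ=(0,1) retry=(2,0)

(re-executing from step 1 with the substitution; state before step 1: counter=1 r=(0,0) succ=(0,0) retry=(0,0))
1. W1 CAS -> counter=1 r=(0,0) succ=(0,0) retry=(1,0)
2. W1 CAS -> counter=1 r=(0,0) succ=(0,0) retry=(2,0)
3. W2 LOAD -> counter=1 r=(0,1) succ=(0,0) retry=(2,0)
4. W2 CAS -> counter=2 r=(0,1) succ=(0,1) retry=(2,0)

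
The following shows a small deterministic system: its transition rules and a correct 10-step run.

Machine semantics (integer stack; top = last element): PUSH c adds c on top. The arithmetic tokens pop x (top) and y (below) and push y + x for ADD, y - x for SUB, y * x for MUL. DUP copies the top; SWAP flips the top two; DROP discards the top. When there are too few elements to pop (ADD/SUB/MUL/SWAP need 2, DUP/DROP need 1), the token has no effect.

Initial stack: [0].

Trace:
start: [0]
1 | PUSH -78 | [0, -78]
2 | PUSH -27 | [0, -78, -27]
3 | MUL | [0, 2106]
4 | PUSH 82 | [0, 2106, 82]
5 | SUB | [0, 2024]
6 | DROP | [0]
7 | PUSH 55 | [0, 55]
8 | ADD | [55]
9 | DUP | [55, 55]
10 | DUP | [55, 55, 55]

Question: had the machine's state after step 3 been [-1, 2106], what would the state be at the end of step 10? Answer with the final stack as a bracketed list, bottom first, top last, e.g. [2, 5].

state after step 3 := [-1, 2106]
4 | PUSH 82 | [-1, 2106, 82]
5 | SUB | [-1, 2024]
6 | DROP | [-1]
7 | PUSH 55 | [-1, 55]
8 | ADD | [54]
9 | DUP | [54, 54]
10 | DUP | [54, 54, 54]

[54, 54, 54]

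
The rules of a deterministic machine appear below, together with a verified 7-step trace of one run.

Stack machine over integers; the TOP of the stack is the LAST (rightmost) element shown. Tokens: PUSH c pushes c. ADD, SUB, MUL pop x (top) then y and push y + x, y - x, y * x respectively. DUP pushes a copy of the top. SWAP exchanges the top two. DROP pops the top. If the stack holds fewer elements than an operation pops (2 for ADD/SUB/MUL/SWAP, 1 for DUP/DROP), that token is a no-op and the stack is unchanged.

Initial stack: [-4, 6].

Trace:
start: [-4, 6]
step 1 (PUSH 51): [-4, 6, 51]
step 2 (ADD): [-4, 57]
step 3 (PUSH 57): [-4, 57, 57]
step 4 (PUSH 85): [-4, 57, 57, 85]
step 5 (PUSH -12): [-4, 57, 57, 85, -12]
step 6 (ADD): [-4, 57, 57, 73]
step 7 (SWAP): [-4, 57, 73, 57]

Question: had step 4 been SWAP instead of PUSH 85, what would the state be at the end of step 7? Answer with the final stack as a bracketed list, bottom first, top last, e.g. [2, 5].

(re-executing from step 4 with the substitution; state before step 4: [-4, 57, 57])
step 4 (SWAP): [-4, 57, 57]
step 5 (PUSH -12): [-4, 57, 57, -12]
step 6 (ADD): [-4, 57, 45]
step 7 (SWAP): [-4, 45, 57]

[-4, 45, 57]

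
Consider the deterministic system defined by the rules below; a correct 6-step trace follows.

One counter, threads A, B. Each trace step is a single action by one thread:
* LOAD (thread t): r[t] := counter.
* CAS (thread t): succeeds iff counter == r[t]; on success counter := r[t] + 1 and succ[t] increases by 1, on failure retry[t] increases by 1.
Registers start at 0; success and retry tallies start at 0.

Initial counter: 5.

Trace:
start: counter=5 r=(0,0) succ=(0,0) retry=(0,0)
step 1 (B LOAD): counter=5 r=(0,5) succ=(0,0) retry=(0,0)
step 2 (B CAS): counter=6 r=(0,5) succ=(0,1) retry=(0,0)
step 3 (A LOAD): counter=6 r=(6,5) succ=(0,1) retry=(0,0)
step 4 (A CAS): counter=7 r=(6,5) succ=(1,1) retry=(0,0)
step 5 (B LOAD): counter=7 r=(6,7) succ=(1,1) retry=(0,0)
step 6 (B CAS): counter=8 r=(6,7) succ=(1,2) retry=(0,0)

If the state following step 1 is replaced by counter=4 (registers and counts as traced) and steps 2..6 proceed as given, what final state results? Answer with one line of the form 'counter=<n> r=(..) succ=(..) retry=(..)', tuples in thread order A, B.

state after step 1 := counter=4 r=(0,5) succ=(0,0) retry=(0,0)
step 2 (B CAS): counter=4 r=(0,5) succ=(0,0) retry=(0,1)
step 3 (A LOAD): counter=4 r=(4,5) succ=(0,0) retry=(0,1)
step 4 (A CAS): counter=5 r=(4,5) succ=(1,0) retry=(0,1)
step 5 (B LOAD): counter=5 r=(4,5) succ=(1,0) retry=(0,1)
step 6 (B CAS): counter=6 r=(4,5) succ=(1,1) retry=(0,1)

counter=6 r=(4,5) succ=(1,1) retry=(0,1)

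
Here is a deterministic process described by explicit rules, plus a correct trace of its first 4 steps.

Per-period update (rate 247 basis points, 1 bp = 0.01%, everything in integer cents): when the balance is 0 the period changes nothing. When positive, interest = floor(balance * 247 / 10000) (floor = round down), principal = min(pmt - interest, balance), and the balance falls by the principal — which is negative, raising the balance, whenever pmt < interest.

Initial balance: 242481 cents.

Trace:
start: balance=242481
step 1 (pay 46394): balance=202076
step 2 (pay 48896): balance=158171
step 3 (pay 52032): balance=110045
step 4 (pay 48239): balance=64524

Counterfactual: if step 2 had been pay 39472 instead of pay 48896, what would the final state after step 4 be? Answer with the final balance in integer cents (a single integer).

74419

(re-executing from step 2 with the substitution; state before step 2: balance=202076)
step 2 (pay 39472): balance=167595
step 3 (pay 52032): balance=119702
step 4 (pay 48239): balance=74419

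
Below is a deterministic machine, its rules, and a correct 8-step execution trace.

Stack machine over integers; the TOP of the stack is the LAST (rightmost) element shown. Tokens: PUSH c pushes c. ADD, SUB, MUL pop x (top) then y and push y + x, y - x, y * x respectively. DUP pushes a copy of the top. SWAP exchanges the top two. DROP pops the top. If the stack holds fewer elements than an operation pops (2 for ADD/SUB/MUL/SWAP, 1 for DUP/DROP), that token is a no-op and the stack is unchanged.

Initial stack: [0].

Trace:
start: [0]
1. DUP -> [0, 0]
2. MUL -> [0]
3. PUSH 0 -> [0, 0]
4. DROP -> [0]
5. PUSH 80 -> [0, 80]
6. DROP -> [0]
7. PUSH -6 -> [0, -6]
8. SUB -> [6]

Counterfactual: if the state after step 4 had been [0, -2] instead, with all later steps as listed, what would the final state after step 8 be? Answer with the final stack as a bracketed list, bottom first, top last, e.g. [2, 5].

[0, 4]

state after step 4 := [0, -2]
5. PUSH 80 -> [0, -2, 80]
6. DROP -> [0, -2]
7. PUSH -6 -> [0, -2, -6]
8. SUB -> [0, 4]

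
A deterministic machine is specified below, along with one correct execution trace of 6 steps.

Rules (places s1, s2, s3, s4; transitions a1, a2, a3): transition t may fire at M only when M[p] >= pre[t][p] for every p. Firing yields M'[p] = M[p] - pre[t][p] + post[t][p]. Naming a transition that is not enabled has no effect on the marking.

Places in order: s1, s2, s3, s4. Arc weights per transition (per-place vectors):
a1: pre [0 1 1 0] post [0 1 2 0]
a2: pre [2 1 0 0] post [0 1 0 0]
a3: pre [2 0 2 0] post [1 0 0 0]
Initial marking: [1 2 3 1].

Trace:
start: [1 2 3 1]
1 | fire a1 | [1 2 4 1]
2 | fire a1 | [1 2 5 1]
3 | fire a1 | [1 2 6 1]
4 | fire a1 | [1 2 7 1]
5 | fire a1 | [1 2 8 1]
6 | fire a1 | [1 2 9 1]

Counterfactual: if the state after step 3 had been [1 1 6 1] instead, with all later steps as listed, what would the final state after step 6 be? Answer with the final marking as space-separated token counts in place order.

1 1 9 1

state after step 3 := [1 1 6 1]
4 | fire a1 | [1 1 7 1]
5 | fire a1 | [1 1 8 1]
6 | fire a1 | [1 1 9 1]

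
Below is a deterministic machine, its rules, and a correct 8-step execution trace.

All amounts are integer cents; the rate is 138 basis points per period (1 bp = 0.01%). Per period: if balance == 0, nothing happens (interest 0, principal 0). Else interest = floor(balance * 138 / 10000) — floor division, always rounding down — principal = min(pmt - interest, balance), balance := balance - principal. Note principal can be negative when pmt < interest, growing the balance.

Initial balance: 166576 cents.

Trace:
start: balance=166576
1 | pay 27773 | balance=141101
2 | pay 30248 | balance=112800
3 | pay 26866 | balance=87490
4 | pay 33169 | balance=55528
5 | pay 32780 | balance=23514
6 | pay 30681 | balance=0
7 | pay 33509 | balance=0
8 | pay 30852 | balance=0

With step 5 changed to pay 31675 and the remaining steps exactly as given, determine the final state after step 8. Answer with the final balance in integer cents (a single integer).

(re-executing from step 5 with the substitution; state before step 5: balance=55528)
5 | pay 31675 | balance=24619
6 | pay 30681 | balance=0
7 | pay 33509 | balance=0
8 | pay 30852 | balance=0

0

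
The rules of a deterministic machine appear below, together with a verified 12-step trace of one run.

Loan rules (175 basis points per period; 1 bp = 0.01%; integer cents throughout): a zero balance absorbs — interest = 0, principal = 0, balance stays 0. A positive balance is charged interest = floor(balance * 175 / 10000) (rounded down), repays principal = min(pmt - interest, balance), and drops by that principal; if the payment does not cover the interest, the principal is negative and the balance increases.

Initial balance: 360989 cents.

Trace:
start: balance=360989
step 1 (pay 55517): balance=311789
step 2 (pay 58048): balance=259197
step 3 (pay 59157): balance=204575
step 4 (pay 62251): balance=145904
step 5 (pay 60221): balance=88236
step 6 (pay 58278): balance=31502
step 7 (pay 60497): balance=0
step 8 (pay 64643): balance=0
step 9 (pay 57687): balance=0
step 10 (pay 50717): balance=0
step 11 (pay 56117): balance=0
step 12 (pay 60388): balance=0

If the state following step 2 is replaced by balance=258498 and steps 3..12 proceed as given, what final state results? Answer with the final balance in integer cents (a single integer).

0

state after step 2 := balance=258498
step 3 (pay 59157): balance=203864
step 4 (pay 62251): balance=145180
step 5 (pay 60221): balance=87499
step 6 (pay 58278): balance=30752
step 7 (pay 60497): balance=0
step 8 (pay 64643): balance=0
step 9 (pay 57687): balance=0
step 10 (pay 50717): balance=0
step 11 (pay 56117): balance=0
step 12 (pay 60388): balance=0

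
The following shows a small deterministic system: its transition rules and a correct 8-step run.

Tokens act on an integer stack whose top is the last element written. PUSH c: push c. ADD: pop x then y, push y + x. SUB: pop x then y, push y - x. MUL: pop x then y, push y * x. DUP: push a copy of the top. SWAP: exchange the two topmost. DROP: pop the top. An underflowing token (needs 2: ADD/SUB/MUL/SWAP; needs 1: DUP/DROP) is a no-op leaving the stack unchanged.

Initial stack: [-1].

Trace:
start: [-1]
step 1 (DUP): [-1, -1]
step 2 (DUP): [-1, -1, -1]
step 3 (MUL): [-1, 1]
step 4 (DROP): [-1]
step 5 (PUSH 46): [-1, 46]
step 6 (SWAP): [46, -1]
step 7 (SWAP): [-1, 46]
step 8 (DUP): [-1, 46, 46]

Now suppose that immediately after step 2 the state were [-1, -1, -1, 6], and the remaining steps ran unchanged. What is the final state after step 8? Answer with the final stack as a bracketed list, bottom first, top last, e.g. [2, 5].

state after step 2 := [-1, -1, -1, 6]
step 3 (MUL): [-1, -1, -6]
step 4 (DROP): [-1, -1]
step 5 (PUSH 46): [-1, -1, 46]
step 6 (SWAP): [-1, 46, -1]
step 7 (SWAP): [-1, -1, 46]
step 8 (DUP): [-1, -1, 46, 46]

[-1, -1, 46, 46]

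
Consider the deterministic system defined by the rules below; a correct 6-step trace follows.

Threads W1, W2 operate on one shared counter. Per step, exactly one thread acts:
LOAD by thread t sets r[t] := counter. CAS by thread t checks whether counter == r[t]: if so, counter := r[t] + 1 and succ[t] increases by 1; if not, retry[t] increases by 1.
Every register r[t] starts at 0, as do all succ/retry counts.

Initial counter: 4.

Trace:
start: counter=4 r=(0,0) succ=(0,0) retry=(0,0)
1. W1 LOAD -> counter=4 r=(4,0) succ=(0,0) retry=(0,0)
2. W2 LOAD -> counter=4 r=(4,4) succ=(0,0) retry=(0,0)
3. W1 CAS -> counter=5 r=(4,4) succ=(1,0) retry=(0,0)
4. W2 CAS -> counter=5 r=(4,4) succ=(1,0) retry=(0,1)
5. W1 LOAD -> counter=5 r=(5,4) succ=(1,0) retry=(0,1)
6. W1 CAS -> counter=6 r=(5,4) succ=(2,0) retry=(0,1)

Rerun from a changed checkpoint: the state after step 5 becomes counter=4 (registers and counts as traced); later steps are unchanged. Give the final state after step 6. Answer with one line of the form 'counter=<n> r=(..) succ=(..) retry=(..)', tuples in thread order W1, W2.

state after step 5 := counter=4 r=(5,4) succ=(1,0) retry=(0,1)
6. W1 CAS -> counter=4 r=(5,4) succ=(1,0) retry=(1,1)

counter=4 r=(5,4) succ=(1,0) retry=(1,1)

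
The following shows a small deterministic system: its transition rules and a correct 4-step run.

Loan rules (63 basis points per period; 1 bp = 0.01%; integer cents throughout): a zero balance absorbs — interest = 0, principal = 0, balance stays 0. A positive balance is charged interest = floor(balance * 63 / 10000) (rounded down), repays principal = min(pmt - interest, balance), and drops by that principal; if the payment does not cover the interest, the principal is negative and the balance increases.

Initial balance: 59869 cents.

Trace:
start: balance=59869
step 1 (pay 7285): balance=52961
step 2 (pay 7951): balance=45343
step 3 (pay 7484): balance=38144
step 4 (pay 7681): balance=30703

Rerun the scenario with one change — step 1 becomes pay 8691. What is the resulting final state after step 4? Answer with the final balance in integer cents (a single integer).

29270

(re-executing from step 1 with the substitution; state before step 1: balance=59869)
step 1 (pay 8691): balance=51555
step 2 (pay 7951): balance=43928
step 3 (pay 7484): balance=36720
step 4 (pay 7681): balance=29270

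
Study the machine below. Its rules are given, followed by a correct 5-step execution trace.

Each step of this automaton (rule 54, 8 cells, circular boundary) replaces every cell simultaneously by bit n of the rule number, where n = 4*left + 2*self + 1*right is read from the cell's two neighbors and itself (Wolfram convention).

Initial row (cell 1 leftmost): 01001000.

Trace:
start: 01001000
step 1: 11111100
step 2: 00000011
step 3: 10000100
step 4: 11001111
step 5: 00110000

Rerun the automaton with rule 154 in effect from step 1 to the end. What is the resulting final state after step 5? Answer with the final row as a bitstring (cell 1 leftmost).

01001011

(re-executing steps 1..5 under rule 154; state before step 1: 01001000)
step 1: 10110100
step 2: 00100011
step 3: 11010110
step 4: 10000100
step 5: 01001011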